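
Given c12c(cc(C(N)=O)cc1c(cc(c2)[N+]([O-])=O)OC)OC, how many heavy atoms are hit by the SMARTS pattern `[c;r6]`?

Check the 20 heavy atoms by environment: 10× c (aromatic, in 6-ring) → match; 4× O (acyclic) → no; 3× C (acyclic) → no; 1× N (charge +1, acyclic) → no; 1× O (charge -1, acyclic) → no; 1× N (acyclic) → no.
That gives 10 matching atoms.

10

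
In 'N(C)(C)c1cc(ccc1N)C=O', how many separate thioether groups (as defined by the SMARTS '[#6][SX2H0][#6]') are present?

0

[#6][SX2H0][#6] is the SMARTS for a thioether: an aliphatic sulfur bridging two carbons with no H on the sulfur.
No fragment in the molecule satisfies every constraint, giving 0 matches.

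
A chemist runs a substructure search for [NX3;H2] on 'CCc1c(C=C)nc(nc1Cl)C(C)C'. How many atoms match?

0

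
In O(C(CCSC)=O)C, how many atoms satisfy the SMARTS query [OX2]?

1

The query [OX2] means: aliphatic oxygen with two total connections — ether, hydroxyl, or ester single-bond O.
Check the 8 heavy atoms by environment: 4× C (X4) → no; 1× S (X2) → no; 1× C (X3) → no; 1× O (X1) → no; 1× O (X2) → match.
That gives 1 matching atom.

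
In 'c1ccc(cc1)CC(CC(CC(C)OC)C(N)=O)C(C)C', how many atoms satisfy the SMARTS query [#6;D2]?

The query [#6;D2] means: any carbon bonded to exactly two heavy atoms.
Check the 21 heavy atoms by environment: 4× C (D1) → no; 5× C (D3) → no; 3× C (D2) → match; 1× O (D2) → no; 1× O (D1) → no; 1× N (D1) → no; 1× c (aromatic, D3) → no; 5× c (aromatic, D2) → match.
Summing the matching environments: 3 + 5 = 8 matching atoms.

8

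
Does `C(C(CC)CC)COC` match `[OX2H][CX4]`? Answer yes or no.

No

The pattern [OX2H][CX4] describes a hydroxyl oxygen bound to an sp3 (X4) carbon — an aliphatic alcohol.
The closest candidate here is a methoxy ether (-OCH3), but the oxygen has H0 (ether), not H1. No other fragment satisfies the full query, so there is no match.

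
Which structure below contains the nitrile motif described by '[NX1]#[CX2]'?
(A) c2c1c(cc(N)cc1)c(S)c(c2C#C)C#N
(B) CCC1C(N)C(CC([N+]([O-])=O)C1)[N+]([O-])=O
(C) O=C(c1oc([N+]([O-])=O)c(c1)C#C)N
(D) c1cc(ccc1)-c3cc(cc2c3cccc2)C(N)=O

[NX1]#[CX2] describes a nitrogen triple-bonded to a two-connected carbon (a nitrile).
(A) contains a nitrile (-C#N), which satisfies every atom and bond constraint.
(B) has a nitro group (-[N+](=O)[O-]) but there is no C#N triple bond.
(C) has a nitro group (-[N+](=O)[O-]) but there is no C#N triple bond.
(D) has a primary amide (-C(=O)NH2) but the nitrogen is NX3, not NX1.
So the answer is (A).

A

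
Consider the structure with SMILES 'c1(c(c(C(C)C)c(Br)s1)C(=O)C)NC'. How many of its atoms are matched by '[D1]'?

Check the 14 heavy atoms by environment: 1× s (aromatic, D2) → no; 4× c (aromatic, D3) → no; 1× N (D2) → no; 4× C (D1) → match; 2× C (D3) → no; 1× O (D1) → match; 1× Br (D1) → match.
Summing the matching environments: 4 + 1 + 1 = 6 matching atoms.

6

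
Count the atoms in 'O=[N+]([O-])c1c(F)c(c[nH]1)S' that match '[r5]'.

5

Check the 10 heavy atoms by environment: 1× n (aromatic, in 5-ring) → match; 4× c (aromatic, in 5-ring) → match; 1× S (acyclic) → no; 1× F (acyclic) → no; 1× N (charge +1, acyclic) → no; 1× O (charge -1, acyclic) → no; 1× O (acyclic) → no.
Summing the matching environments: 1 + 4 = 5 matching atoms.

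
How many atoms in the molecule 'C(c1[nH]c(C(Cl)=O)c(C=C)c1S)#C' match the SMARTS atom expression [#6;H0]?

6

The query [#6;H0] means: any carbon with no attached hydrogen.
Check the 13 heavy atoms by environment: 1× n (aromatic, H1) → no; 4× c (aromatic, H0) → match; 2× C (H0) → match; 2× C (H1) → no; 1× C (H2) → no; 1× S (H1) → no; 1× O (H0) → no; 1× Cl (H0) → no.
Summing the matching environments: 4 + 2 = 6 matching atoms.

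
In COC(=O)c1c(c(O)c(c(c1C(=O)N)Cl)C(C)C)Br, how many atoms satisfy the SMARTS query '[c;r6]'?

Check the 19 heavy atoms by environment: 6× c (aromatic, in 6-ring) → match; 4× O (acyclic) → no; 6× C (acyclic) → no; 1× N (acyclic) → no; 1× Cl (acyclic) → no; 1× Br (acyclic) → no.
That gives 6 matching atoms.

6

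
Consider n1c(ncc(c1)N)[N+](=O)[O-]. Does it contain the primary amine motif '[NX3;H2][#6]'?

The pattern [NX3;H2][#6] describes a trivalent nitrogen with two H attached to carbon — a primary amine.
The molecule carries a primary amino group (-NH2), whose atoms satisfy every constraint of the query, so the pattern matches.

Yes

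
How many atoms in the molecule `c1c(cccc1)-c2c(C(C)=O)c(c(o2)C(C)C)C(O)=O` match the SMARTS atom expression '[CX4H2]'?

0

The query [CX4H2] means: sp3 carbon (X4) with exactly two hydrogens.
Check the 20 heavy atoms by environment: 1× o (aromatic, H0, X2) → no; 5× c (aromatic, H0, X3) → no; 1× C (H1, X4) → no; 3× C (H3, X4) → no; 5× c (aromatic, H1, X3) → no; 2× C (H0, X3) → no; 2× O (H0, X1) → no; 1× O (H1, X2) → no.
No environment satisfies the query, so 0 matching atoms.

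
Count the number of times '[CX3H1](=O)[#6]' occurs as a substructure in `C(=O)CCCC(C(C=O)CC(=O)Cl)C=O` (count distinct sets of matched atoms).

3

[CX3H1](=O)[#6] is the SMARTS for an aldehyde: an sp2 carbon with one H, double-bonded to O and single-bonded to carbon.
The molecule carries 3 separate instances of an aldehyde (-CHO) meeting every constraint; each maps to a distinct set of atoms, giving 3 matches.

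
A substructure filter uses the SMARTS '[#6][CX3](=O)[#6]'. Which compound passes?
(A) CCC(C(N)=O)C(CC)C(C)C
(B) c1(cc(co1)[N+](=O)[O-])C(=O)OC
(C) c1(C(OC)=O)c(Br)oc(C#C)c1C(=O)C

C

[#6][CX3](=O)[#6] describes a carbonyl carbon (no H) flanked by two carbons (a ketone).
(A) has a primary amide (-C(=O)NH2) but one neighbour of the carbonyl carbon is N, not C.
(B) has a methyl-ester group (-C(=O)OCH3) but one neighbour of the carbonyl carbon is O, not C.
(C) contains an acetyl/ketone group (-C(=O)CH3), which satisfies every atom and bond constraint.
So the answer is (C).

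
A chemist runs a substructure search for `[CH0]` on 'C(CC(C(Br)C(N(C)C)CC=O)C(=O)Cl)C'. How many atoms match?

1

The query [CH0] means: aliphatic carbon with no attached hydrogen.
Check the 16 heavy atoms by environment: 3× C (H2) → no; 4× C (H1) → no; 2× O (H0) → no; 3× C (H3) → no; 1× N (H0) → no; 1× Br (H0) → no; 1× C (H0) → match; 1× Cl (H0) → no.
That gives 1 matching atom.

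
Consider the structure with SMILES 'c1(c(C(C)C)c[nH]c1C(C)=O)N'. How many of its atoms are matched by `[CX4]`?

Check the 12 heavy atoms by environment: 1× n (aromatic, X3) → no; 4× c (aromatic, X3) → no; 1× C (X3) → no; 1× O (X1) → no; 4× C (X4) → match; 1× N (X3) → no.
That gives 4 matching atoms.

4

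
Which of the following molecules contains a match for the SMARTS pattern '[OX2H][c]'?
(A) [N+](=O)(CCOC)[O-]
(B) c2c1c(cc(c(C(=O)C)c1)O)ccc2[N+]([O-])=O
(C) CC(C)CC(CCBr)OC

B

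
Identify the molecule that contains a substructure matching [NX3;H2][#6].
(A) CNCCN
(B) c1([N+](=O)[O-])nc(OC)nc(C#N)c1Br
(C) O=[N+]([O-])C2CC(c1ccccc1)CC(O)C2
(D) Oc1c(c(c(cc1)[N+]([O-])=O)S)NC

[NX3;H2][#6] describes a trivalent nitrogen with two H attached to carbon (a primary amine).
(A) contains a primary amino group (-NH2), which satisfies every atom and bond constraint.
(B) has a nitrile (-C#N) but the nitrogen is NX1 (triple-bonded), not NX3 with two H.
(C) has a nitro group (-[N+](=O)[O-]) but the nitrogen is [N+] with no H, not NX3H2.
(D) has an N-methylamino group (-NHCH3) but the nitrogen bears two carbons and only one H (H1), not H2.
So the answer is (A).

A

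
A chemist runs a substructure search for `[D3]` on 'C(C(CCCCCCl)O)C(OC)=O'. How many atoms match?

2

Check the 13 heavy atoms by environment: 6× C (D2) → no; 2× C (D3) → match; 2× O (D1) → no; 1× O (D2) → no; 1× C (D1) → no; 1× Cl (D1) → no.
That gives 2 matching atoms.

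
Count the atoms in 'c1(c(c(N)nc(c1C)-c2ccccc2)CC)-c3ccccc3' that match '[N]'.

1

The query [N] means: uppercase N matches aliphatic (non-aromatic) nitrogen only.
Check the 22 heavy atoms by environment: 1× n (aromatic) → no; 17× c (aromatic) → no; 3× C → no; 1× N → match.
That gives 1 matching atom.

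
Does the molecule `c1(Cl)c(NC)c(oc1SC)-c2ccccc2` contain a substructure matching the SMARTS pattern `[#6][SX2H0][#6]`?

Yes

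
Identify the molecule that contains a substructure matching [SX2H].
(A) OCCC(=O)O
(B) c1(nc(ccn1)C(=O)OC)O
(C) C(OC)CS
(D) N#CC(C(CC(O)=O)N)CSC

[SX2H] describes an aliphatic sulfur with two connections, one being H (a thiol).
(A) has a hydroxyl group (-OH) but it is an -OH, not an -SH.
(B) has a hydroxyl group (-OH) but it is an -OH, not an -SH.
(C) contains a thiol (-SH), which satisfies every atom and bond constraint.
(D) has a methylthio ether (-SCH3) but the sulfur has H0 (bonded to two carbons), not H1.
So the answer is (C).

C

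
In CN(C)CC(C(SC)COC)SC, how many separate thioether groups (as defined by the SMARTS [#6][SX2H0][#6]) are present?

[#6][SX2H0][#6] is the SMARTS for a thioether: an aliphatic sulfur bridging two carbons with no H on the sulfur.
The molecule carries 2 separate instances of a methylthio ether (-SCH3) meeting every constraint; each maps to a distinct set of atoms, giving 2 matches.

2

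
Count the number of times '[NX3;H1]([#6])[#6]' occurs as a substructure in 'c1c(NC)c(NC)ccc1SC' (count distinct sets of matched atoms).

2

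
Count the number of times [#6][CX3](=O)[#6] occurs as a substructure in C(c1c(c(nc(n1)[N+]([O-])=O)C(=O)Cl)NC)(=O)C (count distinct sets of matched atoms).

1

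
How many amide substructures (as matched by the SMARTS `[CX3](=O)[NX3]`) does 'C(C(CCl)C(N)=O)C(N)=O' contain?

2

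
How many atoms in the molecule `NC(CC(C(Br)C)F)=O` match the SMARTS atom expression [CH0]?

1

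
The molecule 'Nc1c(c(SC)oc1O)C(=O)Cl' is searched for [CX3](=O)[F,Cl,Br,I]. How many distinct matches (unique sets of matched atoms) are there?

1

[CX3](=O)[F,Cl,Br,I] is the SMARTS for an acyl halide: a carbonyl carbon bonded to a halogen.
Exactly one fragment in the molecule meets all constraints, giving 1 match.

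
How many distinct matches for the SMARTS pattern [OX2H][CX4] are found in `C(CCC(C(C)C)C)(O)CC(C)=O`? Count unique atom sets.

1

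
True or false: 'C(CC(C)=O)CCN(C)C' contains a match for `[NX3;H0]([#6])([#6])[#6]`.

True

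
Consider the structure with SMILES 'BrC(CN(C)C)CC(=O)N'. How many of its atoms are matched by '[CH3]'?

2

The query [CH3] means: aliphatic carbon with exactly three hydrogens.
Check the 10 heavy atoms by environment: 2× C (H2) → no; 1× C (H1) → no; 1× C (H0) → no; 1× O (H0) → no; 1× N (H2) → no; 1× Br (H0) → no; 1× N (H0) → no; 2× C (H3) → match.
That gives 2 matching atoms.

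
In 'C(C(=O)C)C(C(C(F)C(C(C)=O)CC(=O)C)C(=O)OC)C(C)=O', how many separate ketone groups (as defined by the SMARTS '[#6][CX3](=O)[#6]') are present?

[#6][CX3](=O)[#6] is the SMARTS for a ketone: a carbonyl carbon (no H) flanked by two carbons.
The molecule carries 4 separate instances of an acetyl/ketone group (-C(=O)CH3) meeting every constraint; each maps to a distinct set of atoms, giving 4 matches.

4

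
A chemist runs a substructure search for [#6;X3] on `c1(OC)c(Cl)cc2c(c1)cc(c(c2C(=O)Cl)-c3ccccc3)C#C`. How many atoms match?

17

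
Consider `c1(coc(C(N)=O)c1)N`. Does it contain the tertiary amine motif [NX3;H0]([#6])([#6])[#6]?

No

The pattern [NX3;H0]([#6])([#6])[#6] describes a trivalent nitrogen with no H, bonded to three carbons — a tertiary amine.
The closest candidate here is a primary amino group (-NH2), but the nitrogen has H2, not H0 with three carbons. No other fragment satisfies the full query, so there is no match.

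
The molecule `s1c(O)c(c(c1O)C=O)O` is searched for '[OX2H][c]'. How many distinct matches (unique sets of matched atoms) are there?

[OX2H][c] is the SMARTS for a phenol: a hydroxyl oxygen attached to an aromatic carbon.
The molecule carries 3 separate instances of a hydroxyl group (-OH) meeting every constraint; each maps to a distinct set of atoms, giving 3 matches.

3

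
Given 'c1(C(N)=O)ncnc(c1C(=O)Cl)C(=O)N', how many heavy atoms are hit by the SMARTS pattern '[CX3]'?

The query [CX3] means: C with X3: aliphatic carbon with exactly 3 total connections.
Check the 15 heavy atoms by environment: 2× n (aromatic, X2) → no; 4× c (aromatic, X3) → no; 3× C (X3) → match; 3× O (X1) → no; 2× N (X3) → no; 1× Cl (X1) → no.
That gives 3 matching atoms.

3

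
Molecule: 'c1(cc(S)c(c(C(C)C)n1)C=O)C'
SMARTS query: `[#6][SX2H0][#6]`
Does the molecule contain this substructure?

No

The pattern [#6][SX2H0][#6] describes an aliphatic sulfur bridging two carbons with no H on the sulfur — a thioether.
The closest candidate here is a thiol (-SH), but the sulfur has H1, not H0 bridging two carbons. No other fragment satisfies the full query, so there is no match.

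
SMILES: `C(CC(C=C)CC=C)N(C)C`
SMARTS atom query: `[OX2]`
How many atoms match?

Check the 11 heavy atoms by environment: 6× C (X4) → no; 4× C (X3) → no; 1× N (X3) → no.
No environment satisfies the query, so 0 matching atoms.

0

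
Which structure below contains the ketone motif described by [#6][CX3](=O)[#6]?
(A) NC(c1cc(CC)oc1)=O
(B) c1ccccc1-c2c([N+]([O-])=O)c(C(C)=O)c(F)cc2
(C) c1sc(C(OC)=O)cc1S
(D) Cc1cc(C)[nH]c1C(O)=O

B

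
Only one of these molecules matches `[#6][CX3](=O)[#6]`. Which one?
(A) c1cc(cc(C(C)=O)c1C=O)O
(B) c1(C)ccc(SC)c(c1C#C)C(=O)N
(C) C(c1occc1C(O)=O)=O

A

[#6][CX3](=O)[#6] describes a carbonyl carbon (no H) flanked by two carbons (a ketone).
(A) contains an acetyl/ketone group (-C(=O)CH3), which satisfies every atom and bond constraint.
(B) has a primary amide (-C(=O)NH2) but one neighbour of the carbonyl carbon is N, not C.
(C) has an aldehyde (-CHO) but the carbonyl carbon has H1, so it is not flanked by two carbons.
So the answer is (A).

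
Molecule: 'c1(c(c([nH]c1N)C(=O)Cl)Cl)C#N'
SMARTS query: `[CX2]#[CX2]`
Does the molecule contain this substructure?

The pattern [CX2]#[CX2] describes a carbon-carbon triple bond — an alkyne.
The closest candidate here is a nitrile (-C#N), but the triple bond is C#N, not C#C. No other fragment satisfies the full query, so there is no match.

No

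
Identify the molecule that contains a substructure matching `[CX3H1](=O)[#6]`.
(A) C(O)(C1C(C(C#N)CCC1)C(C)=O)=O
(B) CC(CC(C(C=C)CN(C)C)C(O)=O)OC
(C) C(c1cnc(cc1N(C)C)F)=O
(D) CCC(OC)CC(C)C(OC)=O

[CX3H1](=O)[#6] describes an sp2 carbon with one H, double-bonded to O and single-bonded to carbon (an aldehyde).
(A) has a carboxylic acid group (-C(=O)OH) but the carbonyl carbon has H0 and is bonded to O, not H1.
(B) has a carboxylic acid group (-C(=O)OH) but the carbonyl carbon has H0 and is bonded to O, not H1.
(C) contains an aldehyde (-CHO), which satisfies every atom and bond constraint.
(D) has a methyl-ester group (-C(=O)OCH3) but the carbonyl carbon has H0, not H1.
So the answer is (C).

C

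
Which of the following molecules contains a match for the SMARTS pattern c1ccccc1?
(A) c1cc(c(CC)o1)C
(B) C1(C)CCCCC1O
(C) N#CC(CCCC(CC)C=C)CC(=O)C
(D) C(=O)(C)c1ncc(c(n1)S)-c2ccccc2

c1ccccc1 describes six aromatic carbons in a ring (a benzene ring).
(A) has a methyl group (-CH3) but no six-membered all-carbon aromatic ring is present.
(B) has a methyl group (-CH3) but no six-membered all-carbon aromatic ring is present.
(C) has a methyl group (-CH3) but no six-membered all-carbon aromatic ring is present.
(D) contains a phenyl ring, which satisfies every atom and bond constraint.
So the answer is (D).

D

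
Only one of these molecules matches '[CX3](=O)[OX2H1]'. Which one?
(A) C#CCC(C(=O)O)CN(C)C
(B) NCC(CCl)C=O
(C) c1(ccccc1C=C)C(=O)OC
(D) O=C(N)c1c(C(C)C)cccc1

A

[CX3](=O)[OX2H1] describes an sp2 carbon double-bonded to O and single-bonded to an -OH oxygen (a carboxylic acid).
(A) contains a carboxylic acid group (-C(=O)OH), which satisfies every atom and bond constraint.
(B) has an aldehyde (-CHO) but there is no singly-bonded oxygen on the carbonyl carbon.
(C) has a methyl-ester group (-C(=O)OCH3) but the singly-bonded O has no H (OX2H0, not OX2H1).
(D) has a primary amide (-C(=O)NH2) but the carbonyl is bonded to N, not to an -OH oxygen.
So the answer is (A).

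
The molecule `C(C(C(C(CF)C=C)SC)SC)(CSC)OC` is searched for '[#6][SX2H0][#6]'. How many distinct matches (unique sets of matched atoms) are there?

3

[#6][SX2H0][#6] is the SMARTS for a thioether: an aliphatic sulfur bridging two carbons with no H on the sulfur.
The molecule carries 3 separate instances of a methylthio ether (-SCH3) meeting every constraint; each maps to a distinct set of atoms, giving 3 matches.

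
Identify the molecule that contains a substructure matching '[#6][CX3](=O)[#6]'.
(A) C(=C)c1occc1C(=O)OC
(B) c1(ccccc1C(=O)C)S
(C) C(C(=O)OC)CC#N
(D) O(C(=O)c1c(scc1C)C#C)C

B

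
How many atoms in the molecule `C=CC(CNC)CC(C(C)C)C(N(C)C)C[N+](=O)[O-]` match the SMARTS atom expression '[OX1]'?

2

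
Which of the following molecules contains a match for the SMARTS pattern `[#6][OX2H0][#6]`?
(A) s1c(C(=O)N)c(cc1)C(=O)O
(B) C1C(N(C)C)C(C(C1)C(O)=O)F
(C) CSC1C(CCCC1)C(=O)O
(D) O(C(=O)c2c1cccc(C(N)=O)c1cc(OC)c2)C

D

[#6][OX2H0][#6] describes an aliphatic oxygen bridging two carbons with no H on the oxygen (an ether).
(A) has a carboxylic acid group (-C(=O)OH) but the -OH oxygen has H1; the =O is OX1, not OX2.
(B) has a carboxylic acid group (-C(=O)OH) but the -OH oxygen has H1; the =O is OX1, not OX2.
(C) has a carboxylic acid group (-C(=O)OH) but the -OH oxygen has H1; the =O is OX1, not OX2.
(D) contains a methoxy ether (-OCH3), which satisfies every atom and bond constraint.
So the answer is (D).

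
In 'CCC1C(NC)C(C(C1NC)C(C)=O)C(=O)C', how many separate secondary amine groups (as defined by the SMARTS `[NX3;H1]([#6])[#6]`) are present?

2

[NX3;H1]([#6])[#6] is the SMARTS for a secondary amine: a trivalent nitrogen with one H, bonded to two carbons.
The molecule carries 2 separate instances of an N-methylamino group (-NHCH3) meeting every constraint; each maps to a distinct set of atoms, giving 2 matches.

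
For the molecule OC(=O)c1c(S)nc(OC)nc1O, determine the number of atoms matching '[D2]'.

The query [D2] means: atom with exactly two heavy-atom neighbours.
Check the 13 heavy atoms by environment: 2× n (aromatic, D2) → match; 4× c (aromatic, D3) → no; 1× S (D1) → no; 1× O (D2) → match; 1× C (D1) → no; 3× O (D1) → no; 1× C (D3) → no.
Summing the matching environments: 2 + 1 = 3 matching atoms.

3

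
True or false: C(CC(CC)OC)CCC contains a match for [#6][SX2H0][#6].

False

The pattern [#6][SX2H0][#6] describes an aliphatic sulfur bridging two carbons with no H on the sulfur — a thioether.
The closest candidate here is a methoxy ether (-OCH3), but the bridging atom is O, not S. No other fragment satisfies the full query, so there is no match.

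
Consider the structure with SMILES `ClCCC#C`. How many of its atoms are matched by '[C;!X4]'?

2

The query [C;!X4] means: aliphatic carbon that does not have four total connections.
Check the 5 heavy atoms by environment: 2× C (X4) → no; 2× C (X2) → match; 1× Cl (X1) → no.
That gives 2 matching atoms.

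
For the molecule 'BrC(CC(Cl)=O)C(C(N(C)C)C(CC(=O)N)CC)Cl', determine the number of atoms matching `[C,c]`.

Check the 19 heavy atoms by environment: 12× C → match; 1× Br → no; 2× O → no; 2× Cl → no; 2× N → no.
That gives 12 matching atoms.

12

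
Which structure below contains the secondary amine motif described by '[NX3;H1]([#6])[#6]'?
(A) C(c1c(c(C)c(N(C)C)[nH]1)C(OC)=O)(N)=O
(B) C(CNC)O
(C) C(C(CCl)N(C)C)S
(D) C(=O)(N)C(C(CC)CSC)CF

B

[NX3;H1]([#6])[#6] describes a trivalent nitrogen with one H, bonded to two carbons (a secondary amine).
(A) has a dimethylamino group (-N(CH3)2) but the nitrogen has H0, not H1.
(B) contains an N-methylamino group (-NHCH3), which satisfies every atom and bond constraint.
(C) has a dimethylamino group (-N(CH3)2) but the nitrogen has H0, not H1.
(D) has a primary amide (-C(=O)NH2) but the -C(=O)NH2 nitrogen has H2, not H1.
So the answer is (B).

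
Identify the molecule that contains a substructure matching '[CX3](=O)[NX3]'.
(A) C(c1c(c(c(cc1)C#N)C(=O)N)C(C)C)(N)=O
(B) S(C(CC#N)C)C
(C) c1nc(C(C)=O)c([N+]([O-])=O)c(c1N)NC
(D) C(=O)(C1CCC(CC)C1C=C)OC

[CX3](=O)[NX3] describes a carbonyl carbon bonded to a trivalent nitrogen (an amide).
(A) contains a primary amide (-C(=O)NH2), which satisfies every atom and bond constraint.
(B) has a nitrile (-C#N) but the nitrile N is NX1 (triple-bonded), not NX3.
(C) has a primary amino group (-NH2) but the -NH2 is not attached to a carbonyl carbon.
(D) has a methyl-ester group (-C(=O)OCH3) but the carbonyl is bonded to O, not to an NX3 nitrogen.
So the answer is (A).

A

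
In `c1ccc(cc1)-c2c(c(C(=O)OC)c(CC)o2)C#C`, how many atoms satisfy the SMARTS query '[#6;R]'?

The query [#6;R] means: carbon that is part of a ring.
Check the 19 heavy atoms by environment: 1× o (aromatic, in 5-ring) → no; 4× c (aromatic, in 5-ring) → match; 6× C (acyclic) → no; 2× O (acyclic) → no; 6× c (aromatic, in 6-ring) → match.
Summing the matching environments: 4 + 6 = 10 matching atoms.

10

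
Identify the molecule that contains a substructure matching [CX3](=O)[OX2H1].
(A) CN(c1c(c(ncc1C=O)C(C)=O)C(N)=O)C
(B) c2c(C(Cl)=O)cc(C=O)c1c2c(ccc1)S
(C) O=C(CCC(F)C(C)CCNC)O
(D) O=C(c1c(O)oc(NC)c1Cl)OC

[CX3](=O)[OX2H1] describes an sp2 carbon double-bonded to O and single-bonded to an -OH oxygen (a carboxylic acid).
(A) has an aldehyde (-CHO) but there is no singly-bonded oxygen on the carbonyl carbon.
(B) has an acyl chloride (-C(=O)Cl) but the carbonyl is bonded to Cl, not to an -OH oxygen.
(C) contains a carboxylic acid group (-C(=O)OH), which satisfies every atom and bond constraint.
(D) has a methyl-ester group (-C(=O)OCH3) but the singly-bonded O has no H (OX2H0, not OX2H1).
So the answer is (C).

C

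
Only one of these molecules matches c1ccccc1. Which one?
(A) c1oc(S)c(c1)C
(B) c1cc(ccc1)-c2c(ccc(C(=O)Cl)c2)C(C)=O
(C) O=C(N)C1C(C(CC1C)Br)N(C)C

B

c1ccccc1 describes six aromatic carbons in a ring (a benzene ring).
(A) has a methyl group (-CH3) but no six-membered all-carbon aromatic ring is present.
(B) contains a phenyl ring, which satisfies every atom and bond constraint.
(C) has a methyl group (-CH3) but no six-membered all-carbon aromatic ring is present.
So the answer is (B).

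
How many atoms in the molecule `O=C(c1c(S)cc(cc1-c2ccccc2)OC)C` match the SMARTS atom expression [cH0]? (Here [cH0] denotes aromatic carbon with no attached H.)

Check the 18 heavy atoms by environment: 7× c (aromatic, H1) → no; 5× c (aromatic, H0) → match; 1× S (H1) → no; 2× O (H0) → no; 2× C (H3) → no; 1× C (H0) → no.
That gives 5 matching atoms.

5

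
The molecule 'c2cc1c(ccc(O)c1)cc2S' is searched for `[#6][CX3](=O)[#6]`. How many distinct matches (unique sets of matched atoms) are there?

0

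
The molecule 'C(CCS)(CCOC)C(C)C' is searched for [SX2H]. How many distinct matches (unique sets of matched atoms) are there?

1

[SX2H] is the SMARTS for a thiol: an aliphatic sulfur with two connections, one being H.
Exactly one fragment in the molecule meets all constraints, giving 1 match.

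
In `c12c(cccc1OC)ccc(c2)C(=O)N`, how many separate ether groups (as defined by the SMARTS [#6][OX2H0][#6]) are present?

1

[#6][OX2H0][#6] is the SMARTS for an ether: an aliphatic oxygen bridging two carbons with no H on the oxygen.
Exactly one fragment in the molecule meets all constraints, giving 1 match.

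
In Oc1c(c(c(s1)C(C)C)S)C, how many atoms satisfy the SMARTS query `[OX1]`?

Check the 11 heavy atoms by environment: 1× s (aromatic, X2) → no; 4× c (aromatic, X3) → no; 4× C (X4) → no; 1× S (X2) → no; 1× O (X2) → no.
No environment satisfies the query, so 0 matching atoms.

0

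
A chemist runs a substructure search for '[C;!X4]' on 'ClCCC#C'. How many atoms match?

2

The query [C;!X4] means: aliphatic carbon that does not have four total connections.
Check the 5 heavy atoms by environment: 2× C (X4) → no; 1× Cl (X1) → no; 2× C (X2) → match.
That gives 2 matching atoms.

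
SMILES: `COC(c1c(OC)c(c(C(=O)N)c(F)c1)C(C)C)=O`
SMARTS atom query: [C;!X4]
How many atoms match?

The query [C;!X4] means: aliphatic carbon that does not have four total connections.
Check the 19 heavy atoms by environment: 6× c (aromatic, X3) → no; 2× C (X3) → match; 2× O (X1) → no; 2× O (X2) → no; 5× C (X4) → no; 1× F (X1) → no; 1× N (X3) → no.
That gives 2 matching atoms.

2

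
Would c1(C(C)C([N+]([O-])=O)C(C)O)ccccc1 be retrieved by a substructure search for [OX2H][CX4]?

Yes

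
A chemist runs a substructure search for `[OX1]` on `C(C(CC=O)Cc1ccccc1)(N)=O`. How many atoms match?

2

The query [OX1] means: aliphatic oxygen with one total connection — typically a carbonyl =O or an oxide.
Check the 14 heavy atoms by environment: 3× C (X4) → no; 6× c (aromatic, X3) → no; 2× C (X3) → no; 2× O (X1) → match; 1× N (X3) → no.
That gives 2 matching atoms.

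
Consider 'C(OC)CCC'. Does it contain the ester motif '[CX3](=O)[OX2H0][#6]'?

The pattern [CX3](=O)[OX2H0][#6] describes a carbonyl carbon bonded to an oxygen that is itself bonded to carbon (no H on that O) — an ester.
The closest candidate here is a methoxy ether (-OCH3), but the ether oxygen is not adjacent to a C=O carbon. No other fragment satisfies the full query, so there is no match.

No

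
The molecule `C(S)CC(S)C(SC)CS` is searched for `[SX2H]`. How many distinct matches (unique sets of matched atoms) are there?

[SX2H] is the SMARTS for a thiol: an aliphatic sulfur with two connections, one being H.
The molecule carries 3 separate instances of a thiol (-SH) meeting every constraint; each maps to a distinct set of atoms, giving 3 matches.

3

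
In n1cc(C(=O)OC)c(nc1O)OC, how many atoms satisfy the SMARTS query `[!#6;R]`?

2

The query [!#6;R] means: non-carbon atom that is part of a ring.
Check the 13 heavy atoms by environment: 2× n (aromatic, in 6-ring) → match; 4× c (aromatic, in 6-ring) → no; 4× O (acyclic) → no; 3× C (acyclic) → no.
That gives 2 matching atoms.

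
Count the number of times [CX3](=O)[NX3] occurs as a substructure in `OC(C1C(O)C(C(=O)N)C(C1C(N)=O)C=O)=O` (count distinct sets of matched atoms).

[CX3](=O)[NX3] is the SMARTS for an amide: a carbonyl carbon bonded to a trivalent nitrogen.
The molecule carries 2 separate instances of a primary amide (-C(=O)NH2) meeting every constraint; each maps to a distinct set of atoms, giving 2 matches.

2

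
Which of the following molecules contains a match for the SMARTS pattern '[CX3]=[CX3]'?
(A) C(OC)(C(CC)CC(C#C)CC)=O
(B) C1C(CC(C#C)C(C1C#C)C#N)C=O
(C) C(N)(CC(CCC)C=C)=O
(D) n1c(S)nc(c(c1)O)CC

C

[CX3]=[CX3] describes a non-aromatic C=C double bond between two sp2 carbons (an alkene).
(A) has an ethynyl group (-C#CH) but the C-C bond is a triple bond, not a double bond.
(B) has an ethynyl group (-C#CH) but the C-C bond is a triple bond, not a double bond.
(C) contains a vinyl group (-CH=CH2), which satisfies every atom and bond constraint.
(D) has an ethyl group (-CH2CH3) but its C-C bond is a single bond between CX4 carbons, not CX3=CX3.
So the answer is (C).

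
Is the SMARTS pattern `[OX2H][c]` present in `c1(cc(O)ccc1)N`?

Yes

The pattern [OX2H][c] describes a hydroxyl oxygen attached to an aromatic carbon — a phenol.
The molecule carries a hydroxyl group (-OH), whose atoms satisfy every constraint of the query, so the pattern matches.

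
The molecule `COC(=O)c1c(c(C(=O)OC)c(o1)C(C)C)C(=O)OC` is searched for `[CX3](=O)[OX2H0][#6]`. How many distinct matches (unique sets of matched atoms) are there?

3

[CX3](=O)[OX2H0][#6] is the SMARTS for an ester: a carbonyl carbon bonded to an oxygen that is itself bonded to carbon (no H on that O).
The molecule carries 3 separate instances of a methyl-ester group (-C(=O)OCH3) meeting every constraint; each maps to a distinct set of atoms, giving 3 matches.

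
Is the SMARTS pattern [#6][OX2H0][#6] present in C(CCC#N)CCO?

No

The pattern [#6][OX2H0][#6] describes an aliphatic oxygen bridging two carbons with no H on the oxygen — an ether.
The closest candidate here is a hydroxyl group (-OH), but the oxygen has H1, not H0 bridging two carbons. No other fragment satisfies the full query, so there is no match.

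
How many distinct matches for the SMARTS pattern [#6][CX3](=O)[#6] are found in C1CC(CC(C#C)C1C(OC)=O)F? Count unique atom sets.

0

[#6][CX3](=O)[#6] is the SMARTS for a ketone: a carbonyl carbon (no H) flanked by two carbons.
The molecule has a methyl-ester group (-C(=O)OCH3), but one neighbour of the carbonyl carbon is O, not C; nothing else fits, so there are 0 matches.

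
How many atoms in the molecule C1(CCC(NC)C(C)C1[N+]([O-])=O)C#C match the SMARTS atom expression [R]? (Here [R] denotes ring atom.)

6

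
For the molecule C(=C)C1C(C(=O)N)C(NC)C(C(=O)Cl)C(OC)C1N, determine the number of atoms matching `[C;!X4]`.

4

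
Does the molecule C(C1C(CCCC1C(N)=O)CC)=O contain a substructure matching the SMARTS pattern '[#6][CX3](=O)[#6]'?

No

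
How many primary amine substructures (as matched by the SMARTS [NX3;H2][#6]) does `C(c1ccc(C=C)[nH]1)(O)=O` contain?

0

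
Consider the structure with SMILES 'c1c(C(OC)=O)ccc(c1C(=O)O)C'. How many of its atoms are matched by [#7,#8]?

The query [#7,#8] means: nitrogen or oxygen (comma = OR).
Check the 14 heavy atoms by environment: 6× c (aromatic) → no; 4× C → no; 4× O → match.
That gives 4 matching atoms.

4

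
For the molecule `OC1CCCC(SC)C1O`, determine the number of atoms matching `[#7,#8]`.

2

The query [#7,#8] means: nitrogen or oxygen (comma = OR).
Check the 10 heavy atoms by environment: 7× C → no; 1× S → no; 2× O → match.
That gives 2 matching atoms.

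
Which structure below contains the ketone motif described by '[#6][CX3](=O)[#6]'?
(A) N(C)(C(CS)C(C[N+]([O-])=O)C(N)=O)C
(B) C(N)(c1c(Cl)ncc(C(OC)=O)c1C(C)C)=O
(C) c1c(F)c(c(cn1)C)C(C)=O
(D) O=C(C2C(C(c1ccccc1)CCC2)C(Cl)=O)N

[#6][CX3](=O)[#6] describes a carbonyl carbon (no H) flanked by two carbons (a ketone).
(A) has a primary amide (-C(=O)NH2) but one neighbour of the carbonyl carbon is N, not C.
(B) has a methyl-ester group (-C(=O)OCH3) but one neighbour of the carbonyl carbon is O, not C.
(C) contains an acetyl/ketone group (-C(=O)CH3), which satisfies every atom and bond constraint.
(D) has a primary amide (-C(=O)NH2) but one neighbour of the carbonyl carbon is N, not C.
So the answer is (C).

C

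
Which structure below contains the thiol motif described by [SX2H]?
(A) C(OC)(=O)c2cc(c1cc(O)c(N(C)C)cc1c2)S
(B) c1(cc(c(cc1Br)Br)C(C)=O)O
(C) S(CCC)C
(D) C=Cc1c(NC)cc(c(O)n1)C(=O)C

A

[SX2H] describes an aliphatic sulfur with two connections, one being H (a thiol).
(A) contains a thiol (-SH), which satisfies every atom and bond constraint.
(B) has a hydroxyl group (-OH) but it is an -OH, not an -SH.
(C) has a methylthio ether (-SCH3) but the sulfur has H0 (bonded to two carbons), not H1.
(D) has a hydroxyl group (-OH) but it is an -OH, not an -SH.
So the answer is (A).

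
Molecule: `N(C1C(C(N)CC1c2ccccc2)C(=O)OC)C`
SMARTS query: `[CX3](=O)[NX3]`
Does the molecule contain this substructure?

The pattern [CX3](=O)[NX3] describes a carbonyl carbon bonded to a trivalent nitrogen — an amide.
The closest candidate here is a primary amino group (-NH2), but the -NH2 is not attached to a carbonyl carbon. No other fragment satisfies the full query, so there is no match.

No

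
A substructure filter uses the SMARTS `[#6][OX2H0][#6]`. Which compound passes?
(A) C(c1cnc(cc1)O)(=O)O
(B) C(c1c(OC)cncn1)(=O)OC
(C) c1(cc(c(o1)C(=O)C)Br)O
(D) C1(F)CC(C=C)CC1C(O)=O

[#6][OX2H0][#6] describes an aliphatic oxygen bridging two carbons with no H on the oxygen (an ether).
(A) has a carboxylic acid group (-C(=O)OH) but the -OH oxygen has H1; the =O is OX1, not OX2.
(B) contains a methoxy ether (-OCH3), which satisfies every atom and bond constraint.
(C) has a hydroxyl group (-OH) but the oxygen has H1, not H0 bridging two carbons.
(D) has a carboxylic acid group (-C(=O)OH) but the -OH oxygen has H1; the =O is OX1, not OX2.
So the answer is (B).

B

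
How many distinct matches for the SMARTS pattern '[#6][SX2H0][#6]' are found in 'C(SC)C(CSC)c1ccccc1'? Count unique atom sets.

2

[#6][SX2H0][#6] is the SMARTS for a thioether: an aliphatic sulfur bridging two carbons with no H on the sulfur.
The molecule carries 2 separate instances of a methylthio ether (-SCH3) meeting every constraint; each maps to a distinct set of atoms, giving 2 matches.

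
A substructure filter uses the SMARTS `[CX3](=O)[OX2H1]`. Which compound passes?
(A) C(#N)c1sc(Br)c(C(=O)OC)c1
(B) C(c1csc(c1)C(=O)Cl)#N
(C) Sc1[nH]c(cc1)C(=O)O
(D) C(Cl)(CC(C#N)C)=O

C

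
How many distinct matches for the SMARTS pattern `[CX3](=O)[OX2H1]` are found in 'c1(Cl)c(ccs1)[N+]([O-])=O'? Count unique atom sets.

[CX3](=O)[OX2H1] is the SMARTS for a carboxylic acid: an sp2 carbon double-bonded to O and single-bonded to an -OH oxygen.
No fragment in the molecule satisfies every constraint, giving 0 matches.

0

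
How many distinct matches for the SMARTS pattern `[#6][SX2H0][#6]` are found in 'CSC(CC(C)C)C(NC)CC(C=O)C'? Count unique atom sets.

[#6][SX2H0][#6] is the SMARTS for a thioether: an aliphatic sulfur bridging two carbons with no H on the sulfur.
Exactly one fragment in the molecule meets all constraints, giving 1 match.

1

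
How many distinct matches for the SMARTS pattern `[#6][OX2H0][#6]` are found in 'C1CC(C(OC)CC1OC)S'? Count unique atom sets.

2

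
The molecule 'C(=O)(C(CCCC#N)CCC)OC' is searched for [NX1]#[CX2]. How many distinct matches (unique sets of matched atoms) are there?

[NX1]#[CX2] is the SMARTS for a nitrile: a nitrogen triple-bonded to a two-connected carbon.
Exactly one fragment in the molecule meets all constraints, giving 1 match.

1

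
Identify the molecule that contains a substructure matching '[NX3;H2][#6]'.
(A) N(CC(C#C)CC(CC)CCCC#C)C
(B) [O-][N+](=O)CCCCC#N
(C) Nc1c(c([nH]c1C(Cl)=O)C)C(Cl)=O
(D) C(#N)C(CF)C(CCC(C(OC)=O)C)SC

C

[NX3;H2][#6] describes a trivalent nitrogen with two H attached to carbon (a primary amine).
(A) has an N-methylamino group (-NHCH3) but the nitrogen bears two carbons and only one H (H1), not H2.
(B) has a nitrile (-C#N) but the nitrogen is NX1 (triple-bonded), not NX3 with two H.
(C) contains a primary amino group (-NH2), which satisfies every atom and bond constraint.
(D) has a nitrile (-C#N) but the nitrogen is NX1 (triple-bonded), not NX3 with two H.
So the answer is (C).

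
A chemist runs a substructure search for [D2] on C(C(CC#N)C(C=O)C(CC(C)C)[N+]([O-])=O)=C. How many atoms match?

5

The query [D2] means: atom with exactly two heavy-atom neighbours.
Check the 17 heavy atoms by environment: 5× C (D2) → match; 4× C (D3) → no; 1× N (charge +1, D3) → no; 1× O (charge -1, D1) → no; 2× O (D1) → no; 3× C (D1) → no; 1× N (D1) → no.
That gives 5 matching atoms.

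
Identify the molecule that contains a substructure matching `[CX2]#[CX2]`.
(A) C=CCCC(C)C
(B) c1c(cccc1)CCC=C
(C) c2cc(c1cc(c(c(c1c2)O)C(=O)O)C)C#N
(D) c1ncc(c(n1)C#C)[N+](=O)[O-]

[CX2]#[CX2] describes a carbon-carbon triple bond (an alkyne).
(A) has a vinyl group (-CH=CH2) but the C=C is a double bond; both carbons are CX3, not CX2.
(B) has a vinyl group (-CH=CH2) but the C=C is a double bond; both carbons are CX3, not CX2.
(C) has a nitrile (-C#N) but the triple bond is C#N, not C#C.
(D) contains an ethynyl group (-C#CH), which satisfies every atom and bond constraint.
So the answer is (D).

D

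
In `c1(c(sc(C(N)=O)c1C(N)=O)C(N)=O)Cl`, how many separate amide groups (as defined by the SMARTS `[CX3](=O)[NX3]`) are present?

3

[CX3](=O)[NX3] is the SMARTS for an amide: a carbonyl carbon bonded to a trivalent nitrogen.
The molecule carries 3 separate instances of a primary amide (-C(=O)NH2) meeting every constraint; each maps to a distinct set of atoms, giving 3 matches.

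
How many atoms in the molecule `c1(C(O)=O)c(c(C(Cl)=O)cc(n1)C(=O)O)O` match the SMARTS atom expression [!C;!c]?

The query [!C;!c] means: neither aliphatic nor aromatic carbon — same as [!#6].
Check the 16 heavy atoms by environment: 1× n (aromatic) → match; 5× c (aromatic) → no; 3× C → no; 6× O → match; 1× Cl → match.
Summing the matching environments: 1 + 6 + 1 = 8 matching atoms.

8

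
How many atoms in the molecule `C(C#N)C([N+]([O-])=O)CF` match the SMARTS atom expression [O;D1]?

2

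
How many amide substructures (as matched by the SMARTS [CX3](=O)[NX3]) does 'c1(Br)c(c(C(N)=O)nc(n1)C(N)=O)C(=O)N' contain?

3

[CX3](=O)[NX3] is the SMARTS for an amide: a carbonyl carbon bonded to a trivalent nitrogen.
The molecule carries 3 separate instances of a primary amide (-C(=O)NH2) meeting every constraint; each maps to a distinct set of atoms, giving 3 matches.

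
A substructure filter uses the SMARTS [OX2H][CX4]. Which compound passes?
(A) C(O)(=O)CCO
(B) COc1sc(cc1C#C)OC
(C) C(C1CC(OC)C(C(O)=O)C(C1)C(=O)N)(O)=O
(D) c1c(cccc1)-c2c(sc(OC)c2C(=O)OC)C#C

A

[OX2H][CX4] describes a hydroxyl oxygen bound to an sp3 (X4) carbon (an aliphatic alcohol).
(A) contains a hydroxyl group (-OH), which satisfies every atom and bond constraint.
(B) has a methoxy ether (-OCH3) but the oxygen has H0 (ether), not H1.
(C) has a methoxy ether (-OCH3) but the oxygen has H0 (ether), not H1.
(D) has a methoxy ether (-OCH3) but the oxygen has H0 (ether), not H1.
So the answer is (A).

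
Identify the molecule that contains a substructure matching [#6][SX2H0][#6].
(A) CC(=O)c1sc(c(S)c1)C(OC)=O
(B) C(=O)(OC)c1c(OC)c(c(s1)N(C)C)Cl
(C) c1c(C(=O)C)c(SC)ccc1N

[#6][SX2H0][#6] describes an aliphatic sulfur bridging two carbons with no H on the sulfur (a thioether).
(A) has a thiol (-SH) but the sulfur has H1, not H0 bridging two carbons.
(B) has a methoxy ether (-OCH3) but the bridging atom is O, not S.
(C) contains a methylthio ether (-SCH3), which satisfies every atom and bond constraint.
So the answer is (C).

C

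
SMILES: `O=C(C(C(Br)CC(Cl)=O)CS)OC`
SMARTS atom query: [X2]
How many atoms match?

2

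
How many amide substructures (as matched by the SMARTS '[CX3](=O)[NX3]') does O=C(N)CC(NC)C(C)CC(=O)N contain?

2

[CX3](=O)[NX3] is the SMARTS for an amide: a carbonyl carbon bonded to a trivalent nitrogen.
The molecule carries 2 separate instances of a primary amide (-C(=O)NH2) meeting every constraint; each maps to a distinct set of atoms, giving 2 matches.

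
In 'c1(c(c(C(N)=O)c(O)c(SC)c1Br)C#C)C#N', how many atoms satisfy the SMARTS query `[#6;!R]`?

5

The query [#6;!R] means: carbon not in any ring.
Check the 17 heavy atoms by environment: 6× c (aromatic, in 6-ring) → no; 1× Br (acyclic) → no; 5× C (acyclic) → match; 2× N (acyclic) → no; 1× S (acyclic) → no; 2× O (acyclic) → no.
That gives 5 matching atoms.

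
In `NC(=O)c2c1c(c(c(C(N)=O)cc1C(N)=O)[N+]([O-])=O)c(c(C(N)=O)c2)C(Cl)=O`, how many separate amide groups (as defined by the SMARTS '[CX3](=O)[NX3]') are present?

4

[CX3](=O)[NX3] is the SMARTS for an amide: a carbonyl carbon bonded to a trivalent nitrogen.
The molecule carries 4 separate instances of a primary amide (-C(=O)NH2) meeting every constraint; each maps to a distinct set of atoms, giving 4 matches.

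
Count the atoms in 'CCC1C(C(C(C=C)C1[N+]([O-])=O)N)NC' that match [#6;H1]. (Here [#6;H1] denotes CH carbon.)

The query [#6;H1] means: any carbon bearing exactly one hydrogen.
Check the 15 heavy atoms by environment: 6× C (H1) → match; 2× C (H2) → no; 2× C (H3) → no; 1× N (H2) → no; 1× N (H1) → no; 1× N (charge +1, H0) → no; 1× O (charge -1, H0) → no; 1× O (H0) → no.
That gives 6 matching atoms.

6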